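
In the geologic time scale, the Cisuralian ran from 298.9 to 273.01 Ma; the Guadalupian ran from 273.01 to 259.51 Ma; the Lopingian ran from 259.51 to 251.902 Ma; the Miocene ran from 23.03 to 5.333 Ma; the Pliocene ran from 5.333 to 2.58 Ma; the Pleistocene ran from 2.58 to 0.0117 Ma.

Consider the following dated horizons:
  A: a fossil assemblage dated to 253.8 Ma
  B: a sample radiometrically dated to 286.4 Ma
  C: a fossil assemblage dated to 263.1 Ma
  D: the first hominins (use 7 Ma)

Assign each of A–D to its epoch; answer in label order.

A — Lopingian; B — Cisuralian; C — Guadalupian; D — Miocene

Match each age against the start–end ranges in the excerpt: A = 253.8 Ma → Lopingian (259.51–251.902); B = 286.4 Ma → Cisuralian (298.9–273.01); C = 263.1 Ma → Guadalupian (273.01–259.51); D = 7 Ma → Miocene (23.03–5.333).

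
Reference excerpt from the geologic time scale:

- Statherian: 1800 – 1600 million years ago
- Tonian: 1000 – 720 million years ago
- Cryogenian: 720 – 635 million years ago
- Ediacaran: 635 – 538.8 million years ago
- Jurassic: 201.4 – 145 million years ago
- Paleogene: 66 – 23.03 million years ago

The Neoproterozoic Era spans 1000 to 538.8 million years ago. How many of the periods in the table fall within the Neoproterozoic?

3

Periods inside 1000–538.8 Ma: Tonian, Cryogenian, Ediacaran — 3 in total.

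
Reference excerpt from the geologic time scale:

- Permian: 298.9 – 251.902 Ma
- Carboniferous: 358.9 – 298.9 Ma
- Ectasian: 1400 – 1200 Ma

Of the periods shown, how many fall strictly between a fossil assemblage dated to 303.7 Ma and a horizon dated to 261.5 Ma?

0

The older date is 303.7 Ma and the younger is 261.5 Ma.
No period both begins after 303.7 Ma and ends before 261.5 Ma, so the count is 0.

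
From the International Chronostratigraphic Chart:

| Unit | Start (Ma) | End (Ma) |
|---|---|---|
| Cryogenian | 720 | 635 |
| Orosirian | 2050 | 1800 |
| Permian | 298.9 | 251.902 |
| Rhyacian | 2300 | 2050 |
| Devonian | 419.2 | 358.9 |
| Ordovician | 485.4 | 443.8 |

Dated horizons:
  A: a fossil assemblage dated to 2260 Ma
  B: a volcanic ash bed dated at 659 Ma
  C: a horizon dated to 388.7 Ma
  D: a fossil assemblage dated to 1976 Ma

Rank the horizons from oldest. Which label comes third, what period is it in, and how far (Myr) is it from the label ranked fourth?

Sorted oldest-first by Ma: A (2260), D (1976), B (659), C (388.7).
The third oldest is B at 659 Ma, which lies in 720–635 Ma: the Cryogenian.
The fourth oldest is C at 388.7 Ma; separation = |659 − 388.7| = 270.3 Myr.

B, in the Cryogenian; 270.3 million years to C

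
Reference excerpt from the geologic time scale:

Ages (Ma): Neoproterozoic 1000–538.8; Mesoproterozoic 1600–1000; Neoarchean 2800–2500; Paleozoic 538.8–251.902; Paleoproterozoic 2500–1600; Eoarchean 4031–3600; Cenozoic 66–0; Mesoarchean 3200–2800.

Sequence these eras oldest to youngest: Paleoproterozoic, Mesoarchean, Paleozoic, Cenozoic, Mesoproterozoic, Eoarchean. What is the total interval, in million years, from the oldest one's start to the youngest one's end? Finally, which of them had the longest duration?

Start ages (Ma): Eoarchean 4031, Mesoarchean 3200, Paleoproterozoic 2500, Mesoproterozoic 1600, Paleozoic 538.8, Cenozoic 66.
Ordered oldest to youngest: Eoarchean, Mesoarchean, Paleoproterozoic, Mesoproterozoic, Paleozoic, Cenozoic.
Span = 4031 − 0 = 4031 Myr.
Durations: Eoarchean 431, Paleozoic 286.898, Mesoarchean 400, Mesoproterozoic 600, Cenozoic 66, Paleoproterozoic 900 → longest is Paleoproterozoic (900 Myr).

Eoarchean → Mesoarchean → Paleoproterozoic → Mesoproterozoic → Paleozoic → Cenozoic; total span 4031 Myr; longest is Paleoproterozoic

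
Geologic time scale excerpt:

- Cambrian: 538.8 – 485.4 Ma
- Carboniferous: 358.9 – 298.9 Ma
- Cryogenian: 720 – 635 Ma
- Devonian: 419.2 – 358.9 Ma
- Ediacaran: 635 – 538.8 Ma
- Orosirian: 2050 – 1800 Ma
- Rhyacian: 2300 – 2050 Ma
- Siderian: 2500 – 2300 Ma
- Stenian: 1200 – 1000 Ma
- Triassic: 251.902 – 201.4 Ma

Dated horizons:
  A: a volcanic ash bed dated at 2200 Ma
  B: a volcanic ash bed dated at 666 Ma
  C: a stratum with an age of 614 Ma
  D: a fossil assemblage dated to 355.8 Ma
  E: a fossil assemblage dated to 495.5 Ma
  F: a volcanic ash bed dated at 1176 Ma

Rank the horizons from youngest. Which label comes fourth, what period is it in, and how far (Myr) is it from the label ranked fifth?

Smaller Ma means younger, so youngest first: D 355.8 < E 495.5 < C 614 < B 666 < F 1176 < A 2200.
Counting 4 along gives B (666 Ma); the excerpt puts that inside the Cryogenian, 720–635 Ma.
Next in line is F (1176 Ma), and 1176 − 666 = 510 Myr.

B, in the Cryogenian; 510 million years to F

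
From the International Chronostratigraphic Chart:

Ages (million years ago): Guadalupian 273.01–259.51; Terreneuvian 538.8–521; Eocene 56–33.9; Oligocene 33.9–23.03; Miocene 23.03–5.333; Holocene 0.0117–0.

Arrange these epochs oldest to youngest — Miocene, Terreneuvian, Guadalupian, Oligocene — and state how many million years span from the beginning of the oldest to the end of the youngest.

Terreneuvian, Guadalupian, Oligocene, Miocene; total span 533.467 Myr

From the excerpt: Miocene 23.03–5.333; Terreneuvian 538.8–521; Guadalupian 273.01–259.51; Oligocene 33.9–23.03 (Ma).
Larger Ma is earlier, so the oldest is Terreneuvian and the youngest is Miocene; oldest to youngest: Terreneuvian, Guadalupian, Oligocene, Miocene.
Oldest start 538.8 minus youngest end 5.333 gives 533.467 Myr overall.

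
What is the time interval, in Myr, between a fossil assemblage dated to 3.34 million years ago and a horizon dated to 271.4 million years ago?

271.4 − 3.34 = 268.06 million years.

268.06 million years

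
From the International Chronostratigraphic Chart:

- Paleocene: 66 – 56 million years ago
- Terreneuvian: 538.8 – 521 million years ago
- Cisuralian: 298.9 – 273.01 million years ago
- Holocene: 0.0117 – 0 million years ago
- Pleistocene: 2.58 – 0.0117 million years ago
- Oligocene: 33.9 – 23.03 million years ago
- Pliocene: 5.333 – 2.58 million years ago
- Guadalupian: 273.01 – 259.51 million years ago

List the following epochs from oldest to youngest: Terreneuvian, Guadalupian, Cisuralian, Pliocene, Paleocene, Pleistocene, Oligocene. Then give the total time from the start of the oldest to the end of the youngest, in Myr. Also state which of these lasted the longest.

From the excerpt: Terreneuvian 538.8–521; Guadalupian 273.01–259.51; Cisuralian 298.9–273.01; Pliocene 5.333–2.58; Paleocene 66–56; Pleistocene 2.58–0.0117; Oligocene 33.9–23.03 (Ma).
Larger Ma is earlier, so the oldest is Terreneuvian and the youngest is Pleistocene; oldest to youngest: Terreneuvian, Cisuralian, Guadalupian, Paleocene, Oligocene, Pliocene, Pleistocene.
Oldest start 538.8 minus youngest end 0.0117 gives 538.7883 Myr overall.
Individual lengths (start − end): Guadalupian 13.5; Pliocene 2.753; Cisuralian 25.89; Terreneuvian 17.8; Pleistocene 2.5683; Paleocene 10; Oligocene 10.87. The largest is Cisuralian at 25.89 Myr.

Terreneuvian → Cisuralian → Guadalupian → Paleocene → Oligocene → Pliocene → Pleistocene; total span 538.7883 Myr; longest is Cisuralian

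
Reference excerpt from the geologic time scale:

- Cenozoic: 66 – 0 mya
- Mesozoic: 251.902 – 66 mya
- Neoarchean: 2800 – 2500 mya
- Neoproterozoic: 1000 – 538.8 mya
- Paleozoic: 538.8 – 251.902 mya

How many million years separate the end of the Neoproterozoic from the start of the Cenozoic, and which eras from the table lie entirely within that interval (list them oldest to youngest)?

472.8 million years; Paleozoic, Mesozoic

The Neoproterozoic closes at 538.8 Ma and the Cenozoic opens at 66 Ma, so the interval is 538.8 − 66 = 472.8 Myr.
An era fits inside if it starts at or after 538.8 Ma and ends at or before 66 Ma; oldest first that gives Paleozoic, Mesozoic.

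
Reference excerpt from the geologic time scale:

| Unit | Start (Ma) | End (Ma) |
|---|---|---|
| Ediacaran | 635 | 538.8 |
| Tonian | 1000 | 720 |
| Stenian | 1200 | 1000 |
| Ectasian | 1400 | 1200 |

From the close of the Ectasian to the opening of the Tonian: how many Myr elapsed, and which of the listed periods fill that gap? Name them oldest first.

200 million years; Stenian

End of Ectasian = 1200 Ma; start of Tonian = 1000 Ma.
Gap = 1200 − 1000 = 200 Myr.
Periods wholly inside 1200–1000 Ma: Stenian (1200–1000).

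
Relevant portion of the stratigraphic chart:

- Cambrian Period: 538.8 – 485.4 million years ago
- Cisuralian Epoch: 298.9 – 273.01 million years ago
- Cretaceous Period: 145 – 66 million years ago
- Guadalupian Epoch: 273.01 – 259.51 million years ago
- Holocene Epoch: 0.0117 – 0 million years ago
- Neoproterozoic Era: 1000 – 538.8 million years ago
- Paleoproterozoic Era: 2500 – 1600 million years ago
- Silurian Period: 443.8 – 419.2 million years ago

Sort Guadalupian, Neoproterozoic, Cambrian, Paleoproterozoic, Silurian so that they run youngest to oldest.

The oldest of these is Paleoproterozoic (starts 2500 Ma) and the youngest is Guadalupian (ends 259.51 Ma).
In between, by decreasing start age: Neoproterozoic (1000), Cambrian (538.8), Silurian (443.8).
Listing youngest first means reversing that sequence.

Guadalupian, Silurian, Cambrian, Neoproterozoic, Paleoproterozoic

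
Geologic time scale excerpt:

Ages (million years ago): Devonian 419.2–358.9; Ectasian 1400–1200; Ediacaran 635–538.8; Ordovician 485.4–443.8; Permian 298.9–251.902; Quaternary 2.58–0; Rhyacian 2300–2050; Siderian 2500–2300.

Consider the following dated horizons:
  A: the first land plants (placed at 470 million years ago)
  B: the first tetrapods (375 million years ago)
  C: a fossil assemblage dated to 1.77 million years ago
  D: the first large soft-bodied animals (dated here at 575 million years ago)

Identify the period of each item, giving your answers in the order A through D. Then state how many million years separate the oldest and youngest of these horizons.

A — Ordovician; B — Devonian; C — Quaternary; D — Ediacaran; span 573.23 million years

A: 470 Ma lies in 485.4–443.8 Ma, so Ordovician.
B: 375 Ma lies in 419.2–358.9 Ma, so Devonian.
C: 1.77 Ma lies in 2.58–0 Ma, so Quaternary.
D: 575 Ma lies in 635–538.8 Ma, so Ediacaran.
Oldest = 575 Ma, youngest = 1.77 Ma → span 573.23 Myr.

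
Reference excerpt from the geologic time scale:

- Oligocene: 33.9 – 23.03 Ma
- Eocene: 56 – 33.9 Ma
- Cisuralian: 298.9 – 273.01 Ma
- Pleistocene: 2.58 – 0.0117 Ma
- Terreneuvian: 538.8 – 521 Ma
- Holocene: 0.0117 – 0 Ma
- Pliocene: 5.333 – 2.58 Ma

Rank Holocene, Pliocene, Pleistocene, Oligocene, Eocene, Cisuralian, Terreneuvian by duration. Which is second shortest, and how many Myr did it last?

Start − end for each: Holocene 0.0117 − 0 = 0.0117; Pliocene 5.333 − 2.58 = 2.753; Pleistocene 2.58 − 0.0117 = 2.5683; Oligocene 33.9 − 23.03 = 10.87; Eocene 56 − 33.9 = 22.1; Cisuralian 298.9 − 273.01 = 25.89; Terreneuvian 538.8 − 521 = 17.8.
Ranking these from shortest: Holocene < Pleistocene < Pliocene < Oligocene < Terreneuvian < Eocene < Cisuralian.
Position 2 in that ranking is Pleistocene, which lasted 2.5683 Myr.

Pleistocene, 2.5683 million years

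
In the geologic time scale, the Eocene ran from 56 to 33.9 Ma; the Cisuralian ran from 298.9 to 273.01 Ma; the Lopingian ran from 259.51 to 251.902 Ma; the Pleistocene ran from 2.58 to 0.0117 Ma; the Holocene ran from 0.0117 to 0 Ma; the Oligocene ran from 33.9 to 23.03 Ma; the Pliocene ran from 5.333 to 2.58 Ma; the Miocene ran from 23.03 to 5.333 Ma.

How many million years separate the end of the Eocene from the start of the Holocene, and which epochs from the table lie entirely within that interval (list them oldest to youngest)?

The Eocene closes at 33.9 Ma and the Holocene opens at 0.0117 Ma, so the interval is 33.9 − 0.0117 = 33.8883 Myr.
An epoch fits inside if it starts at or after 33.9 Ma and ends at or before 0.0117 Ma; oldest first that gives Oligocene, Miocene, Pliocene, Pleistocene.

33.8883 million years; Oligocene, Miocene, Pliocene, Pleistocene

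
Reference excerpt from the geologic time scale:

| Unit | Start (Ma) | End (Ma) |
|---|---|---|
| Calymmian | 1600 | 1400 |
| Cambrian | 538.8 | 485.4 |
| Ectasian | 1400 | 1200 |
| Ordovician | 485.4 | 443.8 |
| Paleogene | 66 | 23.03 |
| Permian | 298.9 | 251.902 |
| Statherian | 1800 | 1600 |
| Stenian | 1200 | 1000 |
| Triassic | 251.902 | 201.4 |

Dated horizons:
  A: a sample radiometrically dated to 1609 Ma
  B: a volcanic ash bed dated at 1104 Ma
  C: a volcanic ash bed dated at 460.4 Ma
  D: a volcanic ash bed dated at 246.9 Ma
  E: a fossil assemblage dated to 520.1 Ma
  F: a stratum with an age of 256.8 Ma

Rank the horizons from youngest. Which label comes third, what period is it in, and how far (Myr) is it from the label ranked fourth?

C, in the Ordovician; 59.7 million years to E

Sorted youngest-first by Ma: D (246.9), F (256.8), C (460.4), E (520.1), B (1104), A (1609).
The third youngest is C at 460.4 Ma, which lies in 485.4–443.8 Ma: the Ordovician.
The fourth youngest is E at 520.1 Ma; separation = |460.4 − 520.1| = 59.7 Myr.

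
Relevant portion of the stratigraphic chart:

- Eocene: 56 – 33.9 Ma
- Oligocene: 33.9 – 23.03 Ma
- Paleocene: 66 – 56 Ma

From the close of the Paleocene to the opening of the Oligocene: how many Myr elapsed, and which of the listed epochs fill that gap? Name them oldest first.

22.1 million years; Eocene

End of Paleocene = 56 Ma; start of Oligocene = 33.9 Ma.
Gap = 56 − 33.9 = 22.1 Myr.
Epochs wholly inside 56–33.9 Ma: Eocene (56–33.9).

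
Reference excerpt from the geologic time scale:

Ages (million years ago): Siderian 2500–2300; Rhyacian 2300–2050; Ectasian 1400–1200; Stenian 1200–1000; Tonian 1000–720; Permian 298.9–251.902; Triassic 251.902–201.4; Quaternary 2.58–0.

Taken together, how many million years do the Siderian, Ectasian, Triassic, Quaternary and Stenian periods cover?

Each duration: Siderian = 200; Ectasian = 200; Triassic = 50.502; Quaternary = 2.58; Stenian = 200.
Sum: 200 + 200 + 50.502 + 2.58 + 200 = 653.082 Myr.

653.082 million years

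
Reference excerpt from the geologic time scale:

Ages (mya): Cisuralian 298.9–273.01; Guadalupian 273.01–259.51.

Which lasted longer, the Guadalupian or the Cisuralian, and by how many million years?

Guadalupian: 273.01 − 259.51 = 13.5 Myr.
Cisuralian: 298.9 − 273.01 = 25.89 Myr.
Difference: 25.89 − 13.5 = 12.39 Myr, so the Cisuralian was longer.

Cisuralian, by 12.39 million years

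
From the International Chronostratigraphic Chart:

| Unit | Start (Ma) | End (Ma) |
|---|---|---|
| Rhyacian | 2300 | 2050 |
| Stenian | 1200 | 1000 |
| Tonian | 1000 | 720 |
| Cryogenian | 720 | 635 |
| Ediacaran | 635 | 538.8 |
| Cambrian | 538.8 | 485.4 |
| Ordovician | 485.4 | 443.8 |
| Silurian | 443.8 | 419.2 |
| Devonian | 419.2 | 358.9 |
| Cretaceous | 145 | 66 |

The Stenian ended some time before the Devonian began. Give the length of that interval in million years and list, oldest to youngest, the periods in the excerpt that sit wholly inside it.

End of Stenian = 1000 Ma; start of Devonian = 419.2 Ma.
Gap = 1000 − 419.2 = 580.8 Myr.
Periods wholly inside 1000–419.2 Ma: Tonian (1000–720), Cryogenian (720–635), Ediacaran (635–538.8), Cambrian (538.8–485.4), Ordovician (485.4–443.8), Silurian (443.8–419.2).

580.8 million years; Tonian, Cryogenian, Ediacaran, Cambrian, Ordovician, Silurian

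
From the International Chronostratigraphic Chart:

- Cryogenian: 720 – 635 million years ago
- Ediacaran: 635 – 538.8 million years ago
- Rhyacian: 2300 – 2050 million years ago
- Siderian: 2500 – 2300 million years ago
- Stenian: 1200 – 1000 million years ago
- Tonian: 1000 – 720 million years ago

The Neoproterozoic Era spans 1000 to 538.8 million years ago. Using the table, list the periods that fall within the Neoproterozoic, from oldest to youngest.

Tonian, Cryogenian, Ediacaran

Periods with both bounds inside 1000–538.8 Ma: Tonian (1000–720), Cryogenian (720–635), Ediacaran (635–538.8).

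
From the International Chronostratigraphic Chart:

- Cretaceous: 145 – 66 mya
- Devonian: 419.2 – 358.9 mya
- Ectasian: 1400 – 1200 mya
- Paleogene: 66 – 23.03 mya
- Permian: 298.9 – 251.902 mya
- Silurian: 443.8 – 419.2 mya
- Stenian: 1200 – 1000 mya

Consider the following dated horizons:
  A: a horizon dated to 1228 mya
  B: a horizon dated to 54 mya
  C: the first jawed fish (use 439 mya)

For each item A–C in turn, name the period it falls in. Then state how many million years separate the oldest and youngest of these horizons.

A — Ectasian; B — Paleogene; C — Silurian; span 1174 million years

A: 1228 Ma lies in 1400–1200 Ma, so Ectasian.
B: 54 Ma lies in 66–23.03 Ma, so Paleogene.
C: 439 Ma lies in 443.8–419.2 Ma, so Silurian.
Oldest = 1228 Ma, youngest = 54 Ma → span 1174 Myr.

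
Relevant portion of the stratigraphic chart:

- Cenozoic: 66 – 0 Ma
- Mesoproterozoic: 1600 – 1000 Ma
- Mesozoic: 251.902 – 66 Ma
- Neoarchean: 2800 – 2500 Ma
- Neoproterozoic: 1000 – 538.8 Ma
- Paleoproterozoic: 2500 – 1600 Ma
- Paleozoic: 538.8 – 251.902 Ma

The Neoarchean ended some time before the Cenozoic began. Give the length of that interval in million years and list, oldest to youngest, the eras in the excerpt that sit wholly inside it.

2434 million years; Paleoproterozoic, Mesoproterozoic, Neoproterozoic, Paleozoic, Mesozoic

End of Neoarchean = 2500 Ma; start of Cenozoic = 66 Ma.
Gap = 2500 − 66 = 2434 Myr.
Eras wholly inside 2500–66 Ma: Paleoproterozoic (2500–1600), Mesoproterozoic (1600–1000), Neoproterozoic (1000–538.8), Paleozoic (538.8–251.902), Mesozoic (251.902–66).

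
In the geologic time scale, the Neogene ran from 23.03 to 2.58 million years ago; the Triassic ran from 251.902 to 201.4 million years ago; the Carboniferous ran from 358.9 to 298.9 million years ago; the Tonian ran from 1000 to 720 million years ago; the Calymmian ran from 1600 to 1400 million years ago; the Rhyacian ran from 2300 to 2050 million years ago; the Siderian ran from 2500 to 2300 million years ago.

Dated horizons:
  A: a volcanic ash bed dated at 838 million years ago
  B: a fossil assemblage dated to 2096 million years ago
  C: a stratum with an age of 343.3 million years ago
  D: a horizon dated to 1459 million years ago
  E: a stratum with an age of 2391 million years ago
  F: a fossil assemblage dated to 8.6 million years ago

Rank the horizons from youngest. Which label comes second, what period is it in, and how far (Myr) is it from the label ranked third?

Smaller Ma means younger, so youngest first: F 8.6 < C 343.3 < A 838 < D 1459 < B 2096 < E 2391.
Counting 2 along gives C (343.3 Ma); the excerpt puts that inside the Carboniferous, 358.9–298.9 Ma.
Next in line is A (838 Ma), and 838 − 343.3 = 494.7 Myr.

C, in the Carboniferous; 494.7 million years to A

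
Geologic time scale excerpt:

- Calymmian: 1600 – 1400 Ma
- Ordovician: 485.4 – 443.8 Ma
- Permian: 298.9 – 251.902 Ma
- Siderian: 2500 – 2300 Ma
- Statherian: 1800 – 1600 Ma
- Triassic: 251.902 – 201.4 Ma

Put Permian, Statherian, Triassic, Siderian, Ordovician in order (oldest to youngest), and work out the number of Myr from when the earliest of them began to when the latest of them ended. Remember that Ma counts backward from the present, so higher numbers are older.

Start ages (Ma): Siderian 2500, Statherian 1800, Ordovician 485.4, Permian 298.9, Triassic 251.902.
Ordered oldest to youngest: Siderian, Statherian, Ordovician, Permian, Triassic.
Span = 2500 − 201.4 = 2298.6 Myr.

Siderian, Statherian, Ordovician, Permian, Triassic; total span 2298.6 Myr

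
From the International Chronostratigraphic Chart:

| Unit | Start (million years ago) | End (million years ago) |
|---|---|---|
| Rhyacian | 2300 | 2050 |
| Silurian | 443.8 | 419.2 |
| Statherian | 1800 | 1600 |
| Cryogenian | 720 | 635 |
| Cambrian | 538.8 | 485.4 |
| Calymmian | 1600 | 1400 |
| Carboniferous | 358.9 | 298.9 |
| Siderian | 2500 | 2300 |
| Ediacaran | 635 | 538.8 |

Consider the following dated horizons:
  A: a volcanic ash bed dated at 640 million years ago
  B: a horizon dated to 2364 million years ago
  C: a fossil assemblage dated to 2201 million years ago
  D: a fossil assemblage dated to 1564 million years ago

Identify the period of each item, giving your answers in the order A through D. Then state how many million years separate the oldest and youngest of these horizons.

A — Cryogenian; B — Siderian; C — Rhyacian; D — Calymmian; span 1724 million years

A: 640 Ma lies in 720–635 Ma, so Cryogenian.
B: 2364 Ma lies in 2500–2300 Ma, so Siderian.
C: 2201 Ma lies in 2300–2050 Ma, so Rhyacian.
D: 1564 Ma lies in 1600–1400 Ma, so Calymmian.
Oldest = 2364 Ma, youngest = 640 Ma → span 1724 Myr.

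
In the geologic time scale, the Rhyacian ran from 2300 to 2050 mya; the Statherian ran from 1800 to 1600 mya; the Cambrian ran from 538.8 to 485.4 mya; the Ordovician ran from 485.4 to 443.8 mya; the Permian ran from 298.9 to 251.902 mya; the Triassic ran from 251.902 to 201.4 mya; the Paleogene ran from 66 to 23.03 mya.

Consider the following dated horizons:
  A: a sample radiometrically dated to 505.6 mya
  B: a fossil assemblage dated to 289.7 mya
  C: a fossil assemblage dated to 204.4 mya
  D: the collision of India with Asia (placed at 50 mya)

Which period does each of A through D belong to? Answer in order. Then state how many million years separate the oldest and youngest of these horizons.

A: 505.6 Ma lies in 538.8–485.4 Ma, so Cambrian.
B: 289.7 Ma lies in 298.9–251.902 Ma, so Permian.
C: 204.4 Ma lies in 251.902–201.4 Ma, so Triassic.
D: 50 Ma lies in 66–23.03 Ma, so Paleogene.
Oldest = 505.6 Ma, youngest = 50 Ma → span 455.6 Myr.

A — Cambrian; B — Permian; C — Triassic; D — Paleogene; span 455.6 million years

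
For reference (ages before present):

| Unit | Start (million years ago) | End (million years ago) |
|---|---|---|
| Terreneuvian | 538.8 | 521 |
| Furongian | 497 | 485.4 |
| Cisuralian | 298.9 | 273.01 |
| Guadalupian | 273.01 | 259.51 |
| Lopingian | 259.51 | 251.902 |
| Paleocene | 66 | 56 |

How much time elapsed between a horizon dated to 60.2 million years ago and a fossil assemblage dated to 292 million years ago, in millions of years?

292 − 60.2 = 231.8 million years.

231.8 million years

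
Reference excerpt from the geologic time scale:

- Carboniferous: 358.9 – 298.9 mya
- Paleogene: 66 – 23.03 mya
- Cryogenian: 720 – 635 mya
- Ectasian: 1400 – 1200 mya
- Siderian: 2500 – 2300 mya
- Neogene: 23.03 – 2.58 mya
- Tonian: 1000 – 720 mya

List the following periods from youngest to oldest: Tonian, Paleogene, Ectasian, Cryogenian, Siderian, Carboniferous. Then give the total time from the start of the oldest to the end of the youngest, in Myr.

Start ages (Ma): Siderian 2500, Ectasian 1400, Tonian 1000, Cryogenian 720, Carboniferous 358.9, Paleogene 66.
Ordered youngest to oldest: Paleogene, Carboniferous, Cryogenian, Tonian, Ectasian, Siderian.
Span = 2500 − 23.03 = 2476.97 Myr.

Paleogene → Carboniferous → Cryogenian → Tonian → Ectasian → Siderian; total span 2476.97 Myr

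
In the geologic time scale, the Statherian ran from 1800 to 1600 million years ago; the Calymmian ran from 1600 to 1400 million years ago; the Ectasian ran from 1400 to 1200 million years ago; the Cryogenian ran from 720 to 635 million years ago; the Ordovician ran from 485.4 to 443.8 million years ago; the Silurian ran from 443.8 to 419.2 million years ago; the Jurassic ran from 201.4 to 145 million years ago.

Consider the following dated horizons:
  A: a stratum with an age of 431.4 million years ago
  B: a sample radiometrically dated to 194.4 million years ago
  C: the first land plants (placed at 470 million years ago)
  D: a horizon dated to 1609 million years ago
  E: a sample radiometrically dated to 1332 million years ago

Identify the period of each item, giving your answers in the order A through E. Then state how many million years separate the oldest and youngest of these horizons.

A — Silurian; B — Jurassic; C — Ordovician; D — Statherian; E — Ectasian; span 1414.6 million years

Match each age against the start–end ranges in the excerpt: A = 431.4 Ma → Silurian (443.8–419.2); B = 194.4 Ma → Jurassic (201.4–145); C = 470 Ma → Ordovician (485.4–443.8); D = 1609 Ma → Statherian (1800–1600); E = 1332 Ma → Ectasian (1400–1200).
The largest age is 1609 Ma and the smallest is 194.4 Ma; their difference is 1414.6 Myr.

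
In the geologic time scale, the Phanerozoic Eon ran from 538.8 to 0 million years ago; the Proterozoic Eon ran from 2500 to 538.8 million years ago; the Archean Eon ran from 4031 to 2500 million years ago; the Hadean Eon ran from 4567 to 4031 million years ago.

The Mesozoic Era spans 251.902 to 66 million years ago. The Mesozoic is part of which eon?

Phanerozoic

The Mesozoic (251.902–66 Ma) lies entirely within 538.8–0 Ma, the Phanerozoic Eon.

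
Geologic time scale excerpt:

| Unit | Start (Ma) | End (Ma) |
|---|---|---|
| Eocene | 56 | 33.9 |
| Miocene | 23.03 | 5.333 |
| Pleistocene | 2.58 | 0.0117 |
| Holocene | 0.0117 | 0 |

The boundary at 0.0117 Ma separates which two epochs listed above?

The Pleistocene ends at 0.0117 Ma and the Holocene begins at 0.0117 Ma, so they share that boundary.

Pleistocene and Holocene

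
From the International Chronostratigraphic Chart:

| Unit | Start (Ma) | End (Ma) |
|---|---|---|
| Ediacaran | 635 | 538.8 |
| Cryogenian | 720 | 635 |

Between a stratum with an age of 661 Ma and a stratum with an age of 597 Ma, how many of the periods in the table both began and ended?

0

The older date is 661 Ma and the younger is 597 Ma.
No period both begins after 661 Ma and ends before 597 Ma, so the count is 0.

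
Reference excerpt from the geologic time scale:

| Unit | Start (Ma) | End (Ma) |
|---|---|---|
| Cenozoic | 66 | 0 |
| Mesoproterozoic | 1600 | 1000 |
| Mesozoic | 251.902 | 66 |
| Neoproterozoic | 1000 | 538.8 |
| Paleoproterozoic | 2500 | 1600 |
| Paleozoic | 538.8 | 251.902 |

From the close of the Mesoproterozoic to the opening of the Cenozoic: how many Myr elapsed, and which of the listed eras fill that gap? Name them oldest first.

The Mesoproterozoic closes at 1000 Ma and the Cenozoic opens at 66 Ma, so the interval is 1000 − 66 = 934 Myr.
An era fits inside if it starts at or after 1000 Ma and ends at or before 66 Ma; oldest first that gives Neoproterozoic, Paleozoic, Mesozoic.

934 million years; Neoproterozoic, Paleozoic, Mesozoic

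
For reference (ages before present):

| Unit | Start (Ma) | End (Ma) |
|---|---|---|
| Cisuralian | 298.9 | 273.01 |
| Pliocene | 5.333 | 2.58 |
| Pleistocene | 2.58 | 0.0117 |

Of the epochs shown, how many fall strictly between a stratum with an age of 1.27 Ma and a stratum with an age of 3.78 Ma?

0

The older date is 3.78 Ma and the younger is 1.27 Ma.
No epoch both begins after 3.78 Ma and ends before 1.27 Ma, so the count is 0.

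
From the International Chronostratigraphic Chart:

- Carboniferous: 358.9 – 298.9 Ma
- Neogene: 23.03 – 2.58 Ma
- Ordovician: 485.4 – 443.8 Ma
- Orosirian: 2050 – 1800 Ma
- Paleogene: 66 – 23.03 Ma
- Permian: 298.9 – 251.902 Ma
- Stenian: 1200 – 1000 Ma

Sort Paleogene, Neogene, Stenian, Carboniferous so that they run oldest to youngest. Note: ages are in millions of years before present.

Stenian, then Carboniferous, then Paleogene, then Neogene

Sorting by start age (descending Ma, since larger Ma = older): Stenian start 1200, Carboniferous start 358.9, Paleogene start 66, Neogene start 23.03.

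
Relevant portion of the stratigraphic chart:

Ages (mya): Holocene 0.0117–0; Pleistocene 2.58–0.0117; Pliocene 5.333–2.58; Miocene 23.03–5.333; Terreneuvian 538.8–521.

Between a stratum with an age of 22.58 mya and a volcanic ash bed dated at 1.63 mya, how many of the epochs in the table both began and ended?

22.58 Ma sits inside the Miocene (23.03–5.333) and 1.63 Ma inside the Pleistocene (2.58–0.0117); neither of those is wholly between the two dates.
The listed epochs lying completely between them are Pliocene — 1 in all.

1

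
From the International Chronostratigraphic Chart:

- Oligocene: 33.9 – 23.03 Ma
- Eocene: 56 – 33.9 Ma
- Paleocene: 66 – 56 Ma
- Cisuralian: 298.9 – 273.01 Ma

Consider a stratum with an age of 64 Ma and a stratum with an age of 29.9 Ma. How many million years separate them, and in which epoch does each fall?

Elapsed time: 64 − 29.9 = 34.1 Myr.
64 Ma lies within 66–56 Ma: Paleocene.
29.9 Ma lies within 33.9–23.03 Ma: Oligocene.

34.1 million years apart; the first in the Paleocene, the second in the Oligocene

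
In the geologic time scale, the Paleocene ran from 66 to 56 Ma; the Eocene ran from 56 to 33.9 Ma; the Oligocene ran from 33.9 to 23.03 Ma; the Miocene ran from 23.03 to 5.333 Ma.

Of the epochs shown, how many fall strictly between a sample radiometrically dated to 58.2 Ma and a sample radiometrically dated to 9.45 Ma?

The older date is 58.2 Ma and the younger is 9.45 Ma.
Epochs with start < 58.2 and end > 9.45 Ma: Eocene (56–33.9), Oligocene (33.9–23.03).
That is 2 complete epochs.

2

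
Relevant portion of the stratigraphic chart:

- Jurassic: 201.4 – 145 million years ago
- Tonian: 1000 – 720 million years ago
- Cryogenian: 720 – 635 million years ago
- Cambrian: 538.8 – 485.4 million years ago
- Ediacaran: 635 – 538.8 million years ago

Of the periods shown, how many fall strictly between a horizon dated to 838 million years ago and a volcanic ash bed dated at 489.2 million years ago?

The older date is 838 Ma and the younger is 489.2 Ma.
Periods with start < 838 and end > 489.2 Ma: Cryogenian (720–635), Ediacaran (635–538.8).
That is 2 complete periods.

2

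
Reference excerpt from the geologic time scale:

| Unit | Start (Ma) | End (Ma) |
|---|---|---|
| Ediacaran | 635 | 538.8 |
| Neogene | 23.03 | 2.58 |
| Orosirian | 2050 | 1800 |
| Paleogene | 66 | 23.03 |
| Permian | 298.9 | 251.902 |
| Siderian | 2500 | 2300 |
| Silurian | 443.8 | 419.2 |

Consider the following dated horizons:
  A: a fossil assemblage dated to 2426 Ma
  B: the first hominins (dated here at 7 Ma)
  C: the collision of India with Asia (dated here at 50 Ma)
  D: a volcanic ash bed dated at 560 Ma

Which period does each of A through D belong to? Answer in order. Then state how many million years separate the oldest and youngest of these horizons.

A: 2426 Ma lies in 2500–2300 Ma, so Siderian.
B: 7 Ma lies in 23.03–2.58 Ma, so Neogene.
C: 50 Ma lies in 66–23.03 Ma, so Paleogene.
D: 560 Ma lies in 635–538.8 Ma, so Ediacaran.
Oldest = 2426 Ma, youngest = 7 Ma → span 2419 Myr.

A — Siderian; B — Neogene; C — Paleogene; D — Ediacaran; span 2419 million years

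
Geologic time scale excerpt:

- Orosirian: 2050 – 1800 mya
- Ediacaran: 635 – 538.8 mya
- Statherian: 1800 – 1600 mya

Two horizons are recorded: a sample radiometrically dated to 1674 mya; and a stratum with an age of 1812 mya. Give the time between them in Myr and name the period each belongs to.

Elapsed time: 1812 − 1674 = 138 Myr.
1674 Ma lies within 1800–1600 Ma: Statherian.
1812 Ma lies within 2050–1800 Ma: Orosirian.

138 million years apart; the first in the Statherian, the second in the Orosirian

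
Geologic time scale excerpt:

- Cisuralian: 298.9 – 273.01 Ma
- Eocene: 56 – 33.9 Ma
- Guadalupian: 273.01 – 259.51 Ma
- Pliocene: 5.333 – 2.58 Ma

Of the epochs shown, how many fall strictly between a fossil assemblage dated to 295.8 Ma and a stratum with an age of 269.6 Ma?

Checking each listed span, none has both start < 295.8 Ma and end > 269.6 Ma — every epoch straddles one of the two dates or lies outside them — so the count is 0.

0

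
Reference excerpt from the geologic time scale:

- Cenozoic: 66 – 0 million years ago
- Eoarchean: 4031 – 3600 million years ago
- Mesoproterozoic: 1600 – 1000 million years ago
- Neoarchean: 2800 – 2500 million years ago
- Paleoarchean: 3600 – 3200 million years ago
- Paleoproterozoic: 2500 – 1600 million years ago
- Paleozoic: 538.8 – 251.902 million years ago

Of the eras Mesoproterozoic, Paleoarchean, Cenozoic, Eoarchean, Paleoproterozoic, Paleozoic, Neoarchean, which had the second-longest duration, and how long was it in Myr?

Start − end for each: Mesoproterozoic 1600 − 1000 = 600; Paleoarchean 3600 − 3200 = 400; Cenozoic 66 − 0 = 66; Eoarchean 4031 − 3600 = 431; Paleoproterozoic 2500 − 1600 = 900; Paleozoic 538.8 − 251.902 = 286.898; Neoarchean 2800 − 2500 = 300.
Ranking these from longest: Paleoproterozoic > Mesoproterozoic > Eoarchean > Paleoarchean > Neoarchean > Paleozoic > Cenozoic.
Position 2 in that ranking is Mesoproterozoic, which lasted 600 Myr.

Mesoproterozoic, 600 million years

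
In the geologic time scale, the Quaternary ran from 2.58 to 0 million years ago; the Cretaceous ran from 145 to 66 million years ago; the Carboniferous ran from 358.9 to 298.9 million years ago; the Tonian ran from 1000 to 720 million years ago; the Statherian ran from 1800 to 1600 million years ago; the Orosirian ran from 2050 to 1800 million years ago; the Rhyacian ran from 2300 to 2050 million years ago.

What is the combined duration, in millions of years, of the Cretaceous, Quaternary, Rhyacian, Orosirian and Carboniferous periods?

Duration is start − end for each: (145 − 66) + (2.58 − 0) + (2300 − 2050) + (2050 − 1800) + (358.9 − 298.9).
That is 79 + 2.58 + 250 + 250 + 60, which totals 641.58 million years.

641.58 million years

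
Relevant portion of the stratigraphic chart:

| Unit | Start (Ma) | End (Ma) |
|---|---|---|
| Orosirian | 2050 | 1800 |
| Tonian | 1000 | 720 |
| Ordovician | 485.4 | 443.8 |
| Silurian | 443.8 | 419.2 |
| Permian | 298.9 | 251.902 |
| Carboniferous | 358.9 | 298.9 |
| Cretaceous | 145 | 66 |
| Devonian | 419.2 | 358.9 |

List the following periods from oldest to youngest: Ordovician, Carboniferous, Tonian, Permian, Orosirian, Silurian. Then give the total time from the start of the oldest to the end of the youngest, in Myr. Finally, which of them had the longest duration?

Start ages (Ma): Orosirian 2050, Tonian 1000, Ordovician 485.4, Silurian 443.8, Carboniferous 358.9, Permian 298.9.
Ordered oldest to youngest: Orosirian, Tonian, Ordovician, Silurian, Carboniferous, Permian.
Span = 2050 − 251.902 = 1798.098 Myr.
Durations: Orosirian 250, Tonian 280, Ordovician 41.6, Carboniferous 60, Silurian 24.6, Permian 46.998 → longest is Tonian (280 Myr).

Orosirian, Tonian, Ordovician, Silurian, Carboniferous, Permian; total span 1798.098 Myr; longest is Tonian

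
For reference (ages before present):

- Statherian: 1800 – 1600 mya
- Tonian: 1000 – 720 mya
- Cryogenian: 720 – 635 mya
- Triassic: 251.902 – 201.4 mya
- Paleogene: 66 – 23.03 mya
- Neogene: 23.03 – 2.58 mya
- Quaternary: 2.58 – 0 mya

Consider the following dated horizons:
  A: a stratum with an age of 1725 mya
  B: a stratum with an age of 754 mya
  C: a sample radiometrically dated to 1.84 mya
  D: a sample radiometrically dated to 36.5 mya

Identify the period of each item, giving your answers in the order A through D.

Match each age against the start–end ranges in the excerpt: A = 1725 Ma → Statherian (1800–1600); B = 754 Ma → Tonian (1000–720); C = 1.84 Ma → Quaternary (2.58–0); D = 36.5 Ma → Paleogene (66–23.03).

A — Statherian; B — Tonian; C — Quaternary; D — Paleogene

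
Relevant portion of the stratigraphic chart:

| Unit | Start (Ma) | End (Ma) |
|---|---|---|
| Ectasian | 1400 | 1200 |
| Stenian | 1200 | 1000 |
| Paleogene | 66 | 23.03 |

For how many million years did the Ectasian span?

1400 − 1200 = 200 million years.

200 million years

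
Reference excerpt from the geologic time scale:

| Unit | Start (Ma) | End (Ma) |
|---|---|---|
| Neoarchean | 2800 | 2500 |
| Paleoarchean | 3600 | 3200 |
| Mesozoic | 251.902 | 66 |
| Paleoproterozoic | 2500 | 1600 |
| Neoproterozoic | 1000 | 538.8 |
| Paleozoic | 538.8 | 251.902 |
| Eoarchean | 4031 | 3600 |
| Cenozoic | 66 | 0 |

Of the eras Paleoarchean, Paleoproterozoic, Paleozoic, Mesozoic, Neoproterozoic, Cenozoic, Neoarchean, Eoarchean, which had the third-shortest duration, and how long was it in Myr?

Paleozoic, 286.898 million years

Start − end for each: Paleoarchean 3600 − 3200 = 400; Paleoproterozoic 2500 − 1600 = 900; Paleozoic 538.8 − 251.902 = 286.898; Mesozoic 251.902 − 66 = 185.902; Neoproterozoic 1000 − 538.8 = 461.2; Cenozoic 66 − 0 = 66; Neoarchean 2800 − 2500 = 300; Eoarchean 4031 − 3600 = 431.
Ranking these from shortest: Cenozoic < Mesozoic < Paleozoic < Neoarchean < Paleoarchean < Eoarchean < Neoproterozoic < Paleoproterozoic.
Position 3 in that ranking is Paleozoic, which lasted 286.898 Myr.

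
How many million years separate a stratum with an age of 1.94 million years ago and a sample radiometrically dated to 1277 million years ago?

1275.06 million years

1277 − 1.94 = 1275.06 million years.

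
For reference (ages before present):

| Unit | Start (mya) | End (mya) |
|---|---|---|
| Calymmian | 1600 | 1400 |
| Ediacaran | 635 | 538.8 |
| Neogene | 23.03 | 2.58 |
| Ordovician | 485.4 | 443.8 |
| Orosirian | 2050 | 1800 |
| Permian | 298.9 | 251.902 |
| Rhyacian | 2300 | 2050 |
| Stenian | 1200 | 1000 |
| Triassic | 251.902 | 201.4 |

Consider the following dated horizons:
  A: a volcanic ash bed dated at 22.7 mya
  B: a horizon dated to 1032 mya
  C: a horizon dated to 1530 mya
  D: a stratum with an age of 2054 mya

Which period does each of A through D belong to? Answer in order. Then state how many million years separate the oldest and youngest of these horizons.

A — Neogene; B — Stenian; C — Calymmian; D — Rhyacian; span 2031.3 million years

A: 22.7 Ma lies in 23.03–2.58 Ma, so Neogene.
B: 1032 Ma lies in 1200–1000 Ma, so Stenian.
C: 1530 Ma lies in 1600–1400 Ma, so Calymmian.
D: 2054 Ma lies in 2300–2050 Ma, so Rhyacian.
Oldest = 2054 Ma, youngest = 22.7 Ma → span 2031.3 Myr.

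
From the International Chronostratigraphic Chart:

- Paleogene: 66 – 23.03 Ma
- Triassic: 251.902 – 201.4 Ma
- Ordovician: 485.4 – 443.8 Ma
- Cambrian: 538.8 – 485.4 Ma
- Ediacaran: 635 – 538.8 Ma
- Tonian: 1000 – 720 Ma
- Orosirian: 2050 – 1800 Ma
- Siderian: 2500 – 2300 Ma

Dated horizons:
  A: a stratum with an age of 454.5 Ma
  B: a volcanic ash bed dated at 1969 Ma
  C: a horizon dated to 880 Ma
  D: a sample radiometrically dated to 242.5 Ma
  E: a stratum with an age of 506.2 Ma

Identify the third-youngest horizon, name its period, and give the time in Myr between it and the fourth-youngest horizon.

E, in the Cambrian; 373.8 million years to C

Smaller Ma means younger, so youngest first: D 242.5 < A 454.5 < E 506.2 < C 880 < B 1969.
Counting 3 along gives E (506.2 Ma); the excerpt puts that inside the Cambrian, 538.8–485.4 Ma.
Next in line is C (880 Ma), and 880 − 506.2 = 373.8 Myr.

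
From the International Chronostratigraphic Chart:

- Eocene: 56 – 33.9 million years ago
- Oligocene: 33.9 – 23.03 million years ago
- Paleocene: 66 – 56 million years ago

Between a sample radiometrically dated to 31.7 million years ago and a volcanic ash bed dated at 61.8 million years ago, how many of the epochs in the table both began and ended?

The older date is 61.8 Ma and the younger is 31.7 Ma.
Epochs with start < 61.8 and end > 31.7 Ma: Eocene (56–33.9).
That is 1 complete epoch.

1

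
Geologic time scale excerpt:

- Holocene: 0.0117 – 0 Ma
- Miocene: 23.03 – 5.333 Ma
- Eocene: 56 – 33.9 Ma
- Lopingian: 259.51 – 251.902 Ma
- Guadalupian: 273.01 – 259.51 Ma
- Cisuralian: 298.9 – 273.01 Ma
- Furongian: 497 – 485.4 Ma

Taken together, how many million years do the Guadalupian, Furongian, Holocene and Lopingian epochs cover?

Duration is start − end for each: (273.01 − 259.51) + (497 − 485.4) + (0.0117 − 0) + (259.51 − 251.902).
That is 13.5 + 11.6 + 0.0117 + 7.608, which totals 32.7197 million years.

32.7197 million years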